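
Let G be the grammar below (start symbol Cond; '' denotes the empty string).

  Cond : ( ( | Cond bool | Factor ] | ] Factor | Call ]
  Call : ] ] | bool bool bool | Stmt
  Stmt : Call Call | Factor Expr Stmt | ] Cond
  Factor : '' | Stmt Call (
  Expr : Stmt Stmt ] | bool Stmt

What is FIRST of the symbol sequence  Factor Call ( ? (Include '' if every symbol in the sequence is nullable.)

{ ], bool }

Add FIRST(Factor)\{''} = { ], bool }; Factor is nullable, continue.
Add FIRST(Call) = { ], bool }; Call is not nullable, stop.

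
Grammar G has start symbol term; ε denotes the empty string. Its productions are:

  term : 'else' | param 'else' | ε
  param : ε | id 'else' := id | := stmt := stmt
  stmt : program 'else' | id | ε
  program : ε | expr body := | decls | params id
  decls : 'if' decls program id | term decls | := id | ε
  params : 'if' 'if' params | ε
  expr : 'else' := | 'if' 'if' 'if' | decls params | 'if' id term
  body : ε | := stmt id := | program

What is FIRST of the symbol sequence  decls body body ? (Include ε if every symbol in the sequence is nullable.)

{ 'else', 'if', :=, id, ε }

Add FIRST(decls)\{ε} = { 'else', 'if', :=, id }; decls is nullable, continue.
Add FIRST(body)\{ε} = { 'else', 'if', :=, id }; body is nullable, continue.
Add FIRST(body)\{ε} = { 'else', 'if', :=, id }; body is nullable, continue.
Every symbol is nullable, so include ε.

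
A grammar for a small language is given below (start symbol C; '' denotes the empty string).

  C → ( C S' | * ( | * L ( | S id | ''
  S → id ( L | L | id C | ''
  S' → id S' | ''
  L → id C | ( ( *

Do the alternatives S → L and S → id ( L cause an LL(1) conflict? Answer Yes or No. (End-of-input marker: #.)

FIRST(L) = { (, id } and FIRST(id ( L) = { id }.
Both contain id, so the two alternatives are not disjoint — LL(1) conflict.

Yes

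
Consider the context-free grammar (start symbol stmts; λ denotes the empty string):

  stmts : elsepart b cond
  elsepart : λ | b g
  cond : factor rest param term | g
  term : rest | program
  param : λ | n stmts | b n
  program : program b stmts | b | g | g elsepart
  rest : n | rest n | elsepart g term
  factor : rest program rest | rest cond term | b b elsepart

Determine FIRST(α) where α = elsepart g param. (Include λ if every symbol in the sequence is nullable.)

{ b, g }

Add FIRST(elsepart)\{λ} = { b }; elsepart is nullable, continue.
g is a terminal; add {g} and stop.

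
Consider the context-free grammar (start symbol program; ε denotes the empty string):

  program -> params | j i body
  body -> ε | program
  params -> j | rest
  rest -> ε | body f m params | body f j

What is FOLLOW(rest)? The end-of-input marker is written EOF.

In params -> rest: rest is at the end, add FOLLOW(params) = { EOF, f }.
Union: FOLLOW(rest) = { EOF, f }.

{ EOF, f }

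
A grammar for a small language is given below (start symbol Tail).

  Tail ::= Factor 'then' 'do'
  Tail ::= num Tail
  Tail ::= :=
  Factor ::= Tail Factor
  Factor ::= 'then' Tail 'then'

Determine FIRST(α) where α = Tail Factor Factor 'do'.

{ 'then', :=, num }

Add FIRST(Tail) = { 'then', :=, num }; Tail is not nullable, stop.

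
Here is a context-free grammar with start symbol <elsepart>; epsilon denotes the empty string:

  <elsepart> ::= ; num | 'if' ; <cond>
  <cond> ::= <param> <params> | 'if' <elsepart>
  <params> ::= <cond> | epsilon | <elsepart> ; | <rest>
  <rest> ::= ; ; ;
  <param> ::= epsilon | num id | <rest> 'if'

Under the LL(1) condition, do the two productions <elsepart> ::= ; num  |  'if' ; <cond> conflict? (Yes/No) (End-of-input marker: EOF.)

FIRST(; num) = { ; } and FIRST('if' ; <cond>) = { 'if' }.
The FIRST sets are disjoint and neither alternative is nullable — no conflict.

No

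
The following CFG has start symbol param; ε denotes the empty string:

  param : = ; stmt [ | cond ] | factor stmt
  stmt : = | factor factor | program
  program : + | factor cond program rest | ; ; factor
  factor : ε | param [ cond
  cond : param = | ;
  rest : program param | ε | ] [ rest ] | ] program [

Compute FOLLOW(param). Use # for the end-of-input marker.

param is the start symbol, so # ∈ FOLLOW(param).
In factor : param [ cond: add FIRST([ cond) = { [ }.
In cond : param =: add FIRST(=) = { = }.
In rest : program param: param is at the end, add FOLLOW(rest) = { #, +, ;, =, [, ] }.
Union: FOLLOW(param) = { #, +, ;, =, [, ] }.

{ #, +, ;, =, [, ] }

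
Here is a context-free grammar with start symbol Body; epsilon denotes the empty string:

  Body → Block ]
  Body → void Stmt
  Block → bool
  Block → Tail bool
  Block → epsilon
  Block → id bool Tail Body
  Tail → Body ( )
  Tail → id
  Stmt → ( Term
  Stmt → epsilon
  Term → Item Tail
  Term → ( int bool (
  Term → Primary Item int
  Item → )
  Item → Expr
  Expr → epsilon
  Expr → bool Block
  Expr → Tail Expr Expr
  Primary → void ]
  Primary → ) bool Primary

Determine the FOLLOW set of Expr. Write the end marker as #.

In Item → Expr: Expr is at the end, add FOLLOW(Item) = { ], bool, id, int, void }.
In Expr → Tail Expr Expr: add FIRST(Expr)\{epsilon} = { ], bool, id, void }.
  Since Expr is nullable, also add FOLLOW(Expr) = { ], bool, id, int, void }.
In Expr → Tail Expr Expr: Expr is at the end, add FOLLOW(Expr) = { ], bool, id, int, void }.
Union: FOLLOW(Expr) = { ], bool, id, int, void }.

{ ], bool, id, int, void }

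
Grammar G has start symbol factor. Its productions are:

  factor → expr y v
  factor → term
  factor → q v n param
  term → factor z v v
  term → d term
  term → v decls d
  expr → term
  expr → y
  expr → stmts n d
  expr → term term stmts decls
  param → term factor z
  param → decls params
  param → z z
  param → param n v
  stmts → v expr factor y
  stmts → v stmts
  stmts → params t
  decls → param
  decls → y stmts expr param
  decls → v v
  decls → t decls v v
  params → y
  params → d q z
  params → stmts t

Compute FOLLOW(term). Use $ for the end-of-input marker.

In factor → term: term is at the end, add FOLLOW(factor) = { $, y, z }.
In term → d term: term is at the end, add FOLLOW(term) = { $, d, q, t, v, y, z }.
In expr → term: term is at the end, add FOLLOW(expr) = { d, q, t, v, y, z }.
In expr → term term stmts decls: add FIRST(term stmts decls) = { d, q, v, y }.
In expr → term term stmts decls: add FIRST(stmts decls) = { d, v, y }.
In param → term factor z: add FIRST(factor z) = { d, q, v, y }.
Union: FOLLOW(term) = { $, d, q, t, v, y, z }.

{ $, d, q, t, v, y, z }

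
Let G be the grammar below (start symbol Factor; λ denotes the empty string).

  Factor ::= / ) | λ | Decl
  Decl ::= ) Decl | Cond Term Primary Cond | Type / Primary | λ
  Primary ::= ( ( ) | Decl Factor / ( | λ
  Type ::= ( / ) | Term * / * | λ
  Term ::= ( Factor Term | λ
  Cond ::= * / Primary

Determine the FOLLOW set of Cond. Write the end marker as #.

{ #, (, ), *, / }

In Decl ::= Cond Term Primary Cond: add FIRST(Term Primary Cond) = { (, ), *, / }.
In Decl ::= Cond Term Primary Cond: Cond is at the end, add FOLLOW(Decl) = { #, (, ), *, / }.
Union: FOLLOW(Cond) = { #, (, ), *, / }.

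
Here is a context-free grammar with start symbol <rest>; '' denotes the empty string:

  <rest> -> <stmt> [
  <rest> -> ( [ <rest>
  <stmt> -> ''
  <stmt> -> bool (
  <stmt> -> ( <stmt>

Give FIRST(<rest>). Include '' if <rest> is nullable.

From <rest> -> <stmt> [: <stmt> nullable, take FIRST(<stmt>) ∪ {[} = { (, [, bool }.
<rest> -> ( [ <rest> contributes {(}.
Union: FIRST(<rest>) = { (, [, bool }.

{ (, [, bool }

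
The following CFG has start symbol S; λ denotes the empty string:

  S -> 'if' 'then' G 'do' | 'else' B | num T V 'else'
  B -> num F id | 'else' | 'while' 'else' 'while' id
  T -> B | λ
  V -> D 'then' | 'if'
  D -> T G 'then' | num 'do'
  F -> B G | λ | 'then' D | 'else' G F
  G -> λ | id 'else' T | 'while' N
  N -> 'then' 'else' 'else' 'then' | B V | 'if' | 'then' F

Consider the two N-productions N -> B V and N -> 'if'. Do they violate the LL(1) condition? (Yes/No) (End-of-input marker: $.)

No

FIRST(B V) = { 'else', 'while', num } and FIRST('if') = { 'if' }.
The FIRST sets are disjoint and neither alternative is nullable — no conflict.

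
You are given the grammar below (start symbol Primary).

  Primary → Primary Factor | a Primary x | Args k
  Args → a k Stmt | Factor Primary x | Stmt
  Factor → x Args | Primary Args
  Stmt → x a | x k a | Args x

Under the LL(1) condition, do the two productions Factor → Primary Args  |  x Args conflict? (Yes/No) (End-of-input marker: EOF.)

Yes

FIRST(Primary Args) = { a, x } and FIRST(x Args) = { x }.
Both contain x, so the two alternatives are not disjoint — LL(1) conflict.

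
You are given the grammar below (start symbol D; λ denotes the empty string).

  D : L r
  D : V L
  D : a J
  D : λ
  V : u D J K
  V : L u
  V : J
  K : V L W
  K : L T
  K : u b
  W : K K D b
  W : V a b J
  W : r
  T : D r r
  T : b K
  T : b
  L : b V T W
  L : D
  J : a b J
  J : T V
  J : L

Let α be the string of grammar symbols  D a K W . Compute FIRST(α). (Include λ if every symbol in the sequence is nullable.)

{ a, b, r, u }

Add FIRST(D)\{λ} = { a, b, r, u }; D is nullable, continue.
a is a terminal; add {a} and stop.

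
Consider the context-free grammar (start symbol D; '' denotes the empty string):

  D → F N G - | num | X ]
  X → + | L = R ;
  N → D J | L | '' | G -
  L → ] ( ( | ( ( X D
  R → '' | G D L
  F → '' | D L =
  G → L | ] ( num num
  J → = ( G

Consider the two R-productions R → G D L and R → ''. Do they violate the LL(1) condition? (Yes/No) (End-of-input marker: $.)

No

FIRST(G D L) = { (, ] } and FIRST('') = { '' }.
The second is nullable but FOLLOW(R) = { ; } is disjoint from FIRST of the first.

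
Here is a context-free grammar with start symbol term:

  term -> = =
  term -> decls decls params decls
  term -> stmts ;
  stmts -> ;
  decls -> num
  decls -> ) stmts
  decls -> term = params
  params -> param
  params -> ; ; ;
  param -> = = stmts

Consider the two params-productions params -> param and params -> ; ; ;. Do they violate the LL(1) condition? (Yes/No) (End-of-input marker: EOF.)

FIRST(param) = { = } and FIRST(; ; ;) = { ; }.
The FIRST sets are disjoint and neither alternative is nullable — no conflict.

No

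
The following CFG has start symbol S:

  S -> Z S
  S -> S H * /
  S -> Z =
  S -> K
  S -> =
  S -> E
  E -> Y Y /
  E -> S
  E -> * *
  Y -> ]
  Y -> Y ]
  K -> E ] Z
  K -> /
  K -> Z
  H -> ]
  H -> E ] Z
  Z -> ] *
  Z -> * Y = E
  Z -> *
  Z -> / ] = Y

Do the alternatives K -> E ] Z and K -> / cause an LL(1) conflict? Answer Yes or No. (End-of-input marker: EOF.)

FIRST(E ] Z) = { *, /, =, ] } and FIRST(/) = { / }.
Both contain /, so the two alternatives are not disjoint — LL(1) conflict.

Yes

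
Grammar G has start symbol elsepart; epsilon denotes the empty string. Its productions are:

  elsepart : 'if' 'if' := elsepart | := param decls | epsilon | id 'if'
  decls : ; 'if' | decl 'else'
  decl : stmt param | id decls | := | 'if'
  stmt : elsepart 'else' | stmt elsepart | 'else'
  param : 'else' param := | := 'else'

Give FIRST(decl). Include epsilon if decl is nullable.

From decl : stmt param: add FIRST(stmt) = { 'else', 'if', :=, id }.
decl : id decls contributes {id}.
decl : := contributes {:=}.
decl : 'if' contributes {'if'}.
Union: FIRST(decl) = { 'else', 'if', :=, id }.

{ 'else', 'if', :=, id }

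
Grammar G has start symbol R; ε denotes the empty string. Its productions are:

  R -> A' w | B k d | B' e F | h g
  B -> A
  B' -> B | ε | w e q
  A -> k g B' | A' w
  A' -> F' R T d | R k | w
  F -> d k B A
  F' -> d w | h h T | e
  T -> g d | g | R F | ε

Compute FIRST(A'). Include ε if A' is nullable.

From A' -> F' R T d: add FIRST(F') = { d, e, h }.
From A' -> R k: add FIRST(R) = { d, e, h, k, w }.
A' -> w contributes {w}.
Union: FIRST(A') = { d, e, h, k, w }.

{ d, e, h, k, w }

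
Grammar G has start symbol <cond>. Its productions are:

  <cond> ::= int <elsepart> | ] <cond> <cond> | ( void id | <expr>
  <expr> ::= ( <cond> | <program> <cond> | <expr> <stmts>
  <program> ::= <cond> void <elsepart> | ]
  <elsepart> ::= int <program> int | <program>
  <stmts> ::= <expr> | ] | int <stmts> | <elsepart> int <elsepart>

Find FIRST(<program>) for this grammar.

From <program> ::= <cond> void <elsepart>: add FIRST(<cond>) = { (, ], int }.
<program> ::= ] contributes {]}.
Union: FIRST(<program>) = { (, ], int }.

{ (, ], int }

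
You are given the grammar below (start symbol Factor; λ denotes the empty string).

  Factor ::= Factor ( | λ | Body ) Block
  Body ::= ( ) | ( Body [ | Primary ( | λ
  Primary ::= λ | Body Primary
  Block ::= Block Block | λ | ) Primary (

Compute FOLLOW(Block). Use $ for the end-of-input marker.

{ $, (, ) }

In Factor ::= Body ) Block: Block is at the end, add FOLLOW(Factor) = { $, ( }.
In Block ::= Block Block: add FIRST(Block)\{λ} = { ) }.
  Since Block is nullable, also add FOLLOW(Block) = { $, (, ) }.
In Block ::= Block Block: Block is at the end, add FOLLOW(Block) = { $, (, ) }.
Union: FOLLOW(Block) = { $, (, ) }.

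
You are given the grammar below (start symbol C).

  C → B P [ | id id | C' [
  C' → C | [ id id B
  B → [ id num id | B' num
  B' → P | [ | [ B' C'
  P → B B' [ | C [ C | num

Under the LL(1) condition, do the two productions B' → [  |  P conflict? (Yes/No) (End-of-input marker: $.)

Yes

FIRST([) = { [ } and FIRST(P) = { [, id, num }.
Both contain [, so the two alternatives are not disjoint — LL(1) conflict.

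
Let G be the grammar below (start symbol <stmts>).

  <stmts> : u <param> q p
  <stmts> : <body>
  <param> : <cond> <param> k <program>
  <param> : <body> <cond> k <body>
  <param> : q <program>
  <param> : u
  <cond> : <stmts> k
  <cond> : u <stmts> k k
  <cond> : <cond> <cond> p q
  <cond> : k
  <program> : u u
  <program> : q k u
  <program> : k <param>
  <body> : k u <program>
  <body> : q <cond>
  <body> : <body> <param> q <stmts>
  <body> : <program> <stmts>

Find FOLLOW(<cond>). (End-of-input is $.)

In <param> : <cond> <param> k <program>: add FIRST(<param> k <program>) = { k, q, u }.
In <param> : <body> <cond> k <body>: add FIRST(k <body>) = { k }.
In <cond> : <cond> <cond> p q: add FIRST(<cond> p q) = { k, q, u }.
In <cond> : <cond> <cond> p q: add FIRST(p q) = { p }.
In <body> : q <cond>: <cond> is at the end, add FOLLOW(<body>) = { $, k, q, u }.
Union: FOLLOW(<cond>) = { $, k, p, q, u }.

{ $, k, p, q, u }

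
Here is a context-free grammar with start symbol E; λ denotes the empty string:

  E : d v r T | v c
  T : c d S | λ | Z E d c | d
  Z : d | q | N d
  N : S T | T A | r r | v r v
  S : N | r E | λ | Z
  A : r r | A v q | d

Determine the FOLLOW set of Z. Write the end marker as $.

{ $, c, d, q, r, v }

In T : Z E d c: add FIRST(E d c) = { d, v }.
In S : Z: Z is at the end, add FOLLOW(S) = { $, c, d, q, r, v }.
Union: FOLLOW(Z) = { $, c, d, q, r, v }.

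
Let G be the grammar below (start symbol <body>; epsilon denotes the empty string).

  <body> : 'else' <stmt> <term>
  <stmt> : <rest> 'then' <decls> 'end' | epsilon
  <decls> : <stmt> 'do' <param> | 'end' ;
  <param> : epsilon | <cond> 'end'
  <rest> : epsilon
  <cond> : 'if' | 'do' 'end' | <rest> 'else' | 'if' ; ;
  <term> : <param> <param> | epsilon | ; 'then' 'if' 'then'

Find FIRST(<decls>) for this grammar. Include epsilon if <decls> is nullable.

From <decls> : <stmt> 'do' <param>: <stmt> nullable, take FIRST(<stmt>) ∪ {'do'} = { 'do', 'then' }.
<decls> : 'end' ; contributes {'end'}.
Union: FIRST(<decls>) = { 'do', 'end', 'then' }.

{ 'do', 'end', 'then' }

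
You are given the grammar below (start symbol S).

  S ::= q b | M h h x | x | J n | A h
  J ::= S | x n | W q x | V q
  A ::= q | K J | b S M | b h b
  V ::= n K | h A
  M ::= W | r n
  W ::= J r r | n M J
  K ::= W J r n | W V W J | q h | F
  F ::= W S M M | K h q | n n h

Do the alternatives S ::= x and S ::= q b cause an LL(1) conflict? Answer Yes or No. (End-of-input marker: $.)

No

FIRST(x) = { x } and FIRST(q b) = { q }.
The FIRST sets are disjoint and neither alternative is nullable — no conflict.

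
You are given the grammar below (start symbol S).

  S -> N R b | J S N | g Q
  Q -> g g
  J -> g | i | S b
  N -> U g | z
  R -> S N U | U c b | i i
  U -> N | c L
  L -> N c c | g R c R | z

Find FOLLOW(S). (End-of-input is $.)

{ $, b, c, z }

S is the start symbol, so $ ∈ FOLLOW(S).
In S -> J S N: add FIRST(N) = { c, z }.
In J -> S b: add FIRST(b) = { b }.
In R -> S N U: add FIRST(N U) = { c, z }.
Union: FOLLOW(S) = { $, b, c, z }.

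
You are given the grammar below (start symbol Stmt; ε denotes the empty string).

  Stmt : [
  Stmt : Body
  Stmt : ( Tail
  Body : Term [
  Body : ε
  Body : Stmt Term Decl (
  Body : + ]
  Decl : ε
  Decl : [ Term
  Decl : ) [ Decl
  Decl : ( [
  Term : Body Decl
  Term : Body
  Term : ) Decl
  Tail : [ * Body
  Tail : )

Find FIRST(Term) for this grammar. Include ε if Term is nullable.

From Term : Body Decl: Body, Decl nullable, take FIRST(Body) ∪ FIRST(Decl) = { (, ), +, [ }; also ε since the whole RHS is nullable.
From Term : Body: add FIRST(Body) = { (, ), +, [, ε } (including ε since Body is nullable).
Term : ) Decl contributes {)}.
Union: FIRST(Term) = { (, ), +, [, ε }.

{ (, ), +, [, ε }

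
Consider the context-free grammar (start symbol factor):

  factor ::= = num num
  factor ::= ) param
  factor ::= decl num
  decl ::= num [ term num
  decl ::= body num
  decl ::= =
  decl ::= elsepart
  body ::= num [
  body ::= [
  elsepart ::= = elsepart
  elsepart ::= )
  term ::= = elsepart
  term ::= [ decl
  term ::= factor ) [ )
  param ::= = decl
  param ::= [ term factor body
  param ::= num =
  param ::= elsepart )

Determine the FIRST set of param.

param ::= = decl contributes {=}.
param ::= [ term factor body contributes {[}.
param ::= num = contributes {num}.
From param ::= elsepart ): add FIRST(elsepart) = { ), = }.
Union: FIRST(param) = { ), =, [, num }.

{ ), =, [, num }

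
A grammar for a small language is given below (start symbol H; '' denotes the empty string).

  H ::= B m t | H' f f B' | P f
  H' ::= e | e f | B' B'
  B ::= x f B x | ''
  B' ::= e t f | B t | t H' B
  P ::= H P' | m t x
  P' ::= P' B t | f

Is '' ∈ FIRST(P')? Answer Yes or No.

Nullable nonterminals: B.
No production of P' has an RHS whose symbols are all nullable, so P' is not nullable.

No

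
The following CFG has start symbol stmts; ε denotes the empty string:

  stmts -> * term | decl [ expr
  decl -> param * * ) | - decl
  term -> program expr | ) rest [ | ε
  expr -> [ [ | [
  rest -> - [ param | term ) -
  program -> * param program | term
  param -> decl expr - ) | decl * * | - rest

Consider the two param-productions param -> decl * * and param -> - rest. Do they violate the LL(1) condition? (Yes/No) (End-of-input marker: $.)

Yes

FIRST(decl * *) = { - } and FIRST(- rest) = { - }.
Both contain -, so the two alternatives are not disjoint — LL(1) conflict.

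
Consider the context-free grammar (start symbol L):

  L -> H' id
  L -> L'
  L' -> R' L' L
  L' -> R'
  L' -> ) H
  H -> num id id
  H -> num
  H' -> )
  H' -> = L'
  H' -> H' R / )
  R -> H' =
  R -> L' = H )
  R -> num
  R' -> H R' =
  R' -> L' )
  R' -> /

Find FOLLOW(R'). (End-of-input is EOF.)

In L' -> R' L' L: add FIRST(L' L) = { ), /, num }.
In L' -> R': R' is at the end, add FOLLOW(L') = { EOF, ), /, =, id, num }.
In R' -> H R' =: add FIRST(=) = { = }.
Union: FOLLOW(R') = { EOF, ), /, =, id, num }.

{ EOF, ), /, =, id, num }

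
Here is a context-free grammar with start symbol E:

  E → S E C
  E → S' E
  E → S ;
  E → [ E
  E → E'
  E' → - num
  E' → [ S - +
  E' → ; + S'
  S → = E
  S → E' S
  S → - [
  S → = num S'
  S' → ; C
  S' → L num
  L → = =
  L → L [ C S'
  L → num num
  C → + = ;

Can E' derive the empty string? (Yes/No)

No

No nonterminal in this grammar is nullable.
No production of E' has an RHS whose symbols are all nullable, so E' is not nullable.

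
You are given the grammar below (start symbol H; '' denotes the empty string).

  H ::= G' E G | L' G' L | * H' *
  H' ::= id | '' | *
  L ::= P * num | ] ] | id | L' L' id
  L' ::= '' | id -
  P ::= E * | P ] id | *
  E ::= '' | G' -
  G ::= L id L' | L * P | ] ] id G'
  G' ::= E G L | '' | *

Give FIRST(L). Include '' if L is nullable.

From L ::= P * num: add FIRST(P) = { *, -, ], id }.
L ::= ] ] contributes {]}.
L ::= id contributes {id}.
From L ::= L' L' id: L', L' nullable, take FIRST(L') ∪ FIRST(L') ∪ {id} = { id }.
Union: FIRST(L) = { *, -, ], id }.

{ *, -, ], id }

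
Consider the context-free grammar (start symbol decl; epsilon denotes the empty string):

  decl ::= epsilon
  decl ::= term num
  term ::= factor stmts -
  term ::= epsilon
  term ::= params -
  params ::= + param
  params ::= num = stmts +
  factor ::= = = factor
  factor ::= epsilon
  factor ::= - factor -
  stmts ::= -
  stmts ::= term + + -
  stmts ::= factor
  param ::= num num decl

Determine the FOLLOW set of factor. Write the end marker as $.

In term ::= factor stmts -: add FIRST(stmts -) = { +, -, =, num }.
In factor ::= = = factor: factor is at the end, add FOLLOW(factor) = { +, -, =, num }.
In factor ::= - factor -: add FIRST(-) = { - }.
In stmts ::= factor: factor is at the end, add FOLLOW(stmts) = { +, - }.
Union: FOLLOW(factor) = { +, -, =, num }.

{ +, -, =, num }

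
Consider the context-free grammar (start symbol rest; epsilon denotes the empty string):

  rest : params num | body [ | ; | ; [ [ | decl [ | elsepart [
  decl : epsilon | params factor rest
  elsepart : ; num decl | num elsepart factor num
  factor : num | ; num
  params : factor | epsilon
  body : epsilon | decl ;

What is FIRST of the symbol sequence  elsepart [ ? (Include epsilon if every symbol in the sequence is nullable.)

Add FIRST(elsepart) = { ;, num }; elsepart is not nullable, stop.

{ ;, num }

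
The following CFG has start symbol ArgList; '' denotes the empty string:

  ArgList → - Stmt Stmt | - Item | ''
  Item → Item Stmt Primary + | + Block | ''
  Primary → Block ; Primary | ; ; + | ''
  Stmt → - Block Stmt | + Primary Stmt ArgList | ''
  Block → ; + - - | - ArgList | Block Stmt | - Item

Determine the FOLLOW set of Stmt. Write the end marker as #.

In ArgList → - Stmt Stmt: add FIRST(Stmt)\{''} = { +, - }.
  Since Stmt is nullable, also add FOLLOW(ArgList) = { #, +, -, ; }.
In ArgList → - Stmt Stmt: Stmt is at the end, add FOLLOW(ArgList) = { #, +, -, ; }.
In Item → Item Stmt Primary +: add FIRST(Primary +) = { +, -, ; }.
In Stmt → - Block Stmt: Stmt is at the end, add FOLLOW(Stmt) = { #, +, -, ; }.
In Stmt → + Primary Stmt ArgList: add FIRST(ArgList)\{''} = { - }.
  Since ArgList is nullable, also add FOLLOW(Stmt) = { #, +, -, ; }.
In Block → Block Stmt: Stmt is at the end, add FOLLOW(Block) = { #, +, -, ; }.
Union: FOLLOW(Stmt) = { #, +, -, ; }.

{ #, +, -, ; }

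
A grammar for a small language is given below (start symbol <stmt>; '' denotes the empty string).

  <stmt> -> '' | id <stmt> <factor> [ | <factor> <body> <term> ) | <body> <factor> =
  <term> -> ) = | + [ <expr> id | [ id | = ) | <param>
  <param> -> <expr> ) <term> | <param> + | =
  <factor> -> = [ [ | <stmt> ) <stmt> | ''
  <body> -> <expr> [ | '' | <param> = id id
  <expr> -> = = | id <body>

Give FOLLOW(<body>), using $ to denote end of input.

{ ), +, =, [, id }

In <stmt> -> <factor> <body> <term> ): add FIRST(<term> )) = { ), +, =, [, id }.
In <stmt> -> <body> <factor> =: add FIRST(<factor> =) = { ), +, =, [, id }.
In <expr> -> id <body>: <body> is at the end, add FOLLOW(<expr>) = { ), [, id }.
Union: FOLLOW(<body>) = { ), +, =, [, id }.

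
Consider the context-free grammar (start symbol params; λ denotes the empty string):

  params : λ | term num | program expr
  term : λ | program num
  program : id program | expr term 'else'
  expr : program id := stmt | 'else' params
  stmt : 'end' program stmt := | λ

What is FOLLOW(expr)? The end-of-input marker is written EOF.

{ EOF, 'else', id }

In params : program expr: expr is at the end, add FOLLOW(params) = { EOF, 'else', id }.
In program : expr term 'else': add FIRST(term 'else') = { 'else', id }.
Union: FOLLOW(expr) = { EOF, 'else', id }.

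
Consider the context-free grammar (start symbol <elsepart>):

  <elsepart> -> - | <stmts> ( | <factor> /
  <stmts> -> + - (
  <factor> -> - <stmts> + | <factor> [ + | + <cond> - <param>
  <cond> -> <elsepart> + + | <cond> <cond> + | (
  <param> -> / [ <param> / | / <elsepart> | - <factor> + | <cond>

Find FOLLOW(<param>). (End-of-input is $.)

In <factor> -> + <cond> - <param>: <param> is at the end, add FOLLOW(<factor>) = { +, /, [ }.
In <param> -> / [ <param> /: add FIRST(/) = { / }.
Union: FOLLOW(<param>) = { +, /, [ }.

{ +, /, [ }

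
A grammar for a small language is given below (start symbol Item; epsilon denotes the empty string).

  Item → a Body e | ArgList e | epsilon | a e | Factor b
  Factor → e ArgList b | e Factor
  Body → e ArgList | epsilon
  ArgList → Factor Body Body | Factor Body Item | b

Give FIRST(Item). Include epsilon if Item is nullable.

{ a, b, e, epsilon }

Item → a Body e contributes {a}.
From Item → ArgList e: add FIRST(ArgList) = { b, e }.
Item → epsilon contributes epsilon.
Item → a e contributes {a}.
From Item → Factor b: add FIRST(Factor) = { e }.
Union: FIRST(Item) = { a, b, e, epsilon }.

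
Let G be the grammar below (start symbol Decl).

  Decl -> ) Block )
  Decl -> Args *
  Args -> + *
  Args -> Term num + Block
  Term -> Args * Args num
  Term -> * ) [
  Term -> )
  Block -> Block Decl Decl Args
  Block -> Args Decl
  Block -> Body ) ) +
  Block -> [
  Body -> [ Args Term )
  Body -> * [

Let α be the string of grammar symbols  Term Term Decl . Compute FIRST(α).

Add FIRST(Term) = { ), *, + }; Term is not nullable, stop.

{ ), *, + }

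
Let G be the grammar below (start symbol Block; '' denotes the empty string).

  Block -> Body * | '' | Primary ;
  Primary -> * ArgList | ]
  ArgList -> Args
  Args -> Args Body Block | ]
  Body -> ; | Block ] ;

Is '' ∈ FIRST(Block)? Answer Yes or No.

Yes

Block has an ''-production, so Block ⇒ ''.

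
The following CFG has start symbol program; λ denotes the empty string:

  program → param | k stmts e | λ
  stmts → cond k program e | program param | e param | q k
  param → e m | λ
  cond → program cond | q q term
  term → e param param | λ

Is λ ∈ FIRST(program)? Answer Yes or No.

Yes

program has an λ-production, so program ⇒ λ.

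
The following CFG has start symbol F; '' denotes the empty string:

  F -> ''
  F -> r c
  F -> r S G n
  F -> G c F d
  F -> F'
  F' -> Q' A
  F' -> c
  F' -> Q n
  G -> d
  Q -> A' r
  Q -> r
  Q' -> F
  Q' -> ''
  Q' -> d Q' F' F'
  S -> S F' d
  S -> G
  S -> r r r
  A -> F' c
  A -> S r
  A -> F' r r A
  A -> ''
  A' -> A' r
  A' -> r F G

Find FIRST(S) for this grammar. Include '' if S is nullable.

From S -> S F' d: add FIRST(S) = { d, r }.
From S -> G: add FIRST(G) = { d }.
S -> r r r contributes {r}.
Union: FIRST(S) = { d, r }.

{ d, r }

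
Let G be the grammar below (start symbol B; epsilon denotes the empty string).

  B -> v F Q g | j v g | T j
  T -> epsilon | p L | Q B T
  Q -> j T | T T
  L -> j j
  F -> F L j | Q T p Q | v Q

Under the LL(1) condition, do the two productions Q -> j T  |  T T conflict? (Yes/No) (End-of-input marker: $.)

Yes

FIRST(j T) = { j } and FIRST(T T) = { j, p, v, epsilon }.
Both contain j, so the two alternatives are not disjoint — LL(1) conflict.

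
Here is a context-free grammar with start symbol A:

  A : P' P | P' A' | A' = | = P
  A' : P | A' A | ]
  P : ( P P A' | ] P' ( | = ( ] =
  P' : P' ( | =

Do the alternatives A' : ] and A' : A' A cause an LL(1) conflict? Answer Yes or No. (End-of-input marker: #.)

Yes

FIRST(]) = { ] } and FIRST(A' A) = { (, =, ] }.
Both contain ], so the two alternatives are not disjoint — LL(1) conflict.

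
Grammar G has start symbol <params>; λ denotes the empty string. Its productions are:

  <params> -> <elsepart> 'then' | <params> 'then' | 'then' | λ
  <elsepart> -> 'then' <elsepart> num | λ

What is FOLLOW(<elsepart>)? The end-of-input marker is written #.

{ 'then', num }

In <params> -> <elsepart> 'then': add FIRST('then') = { 'then' }.
In <elsepart> -> 'then' <elsepart> num: add FIRST(num) = { num }.
Union: FOLLOW(<elsepart>) = { 'then', num }.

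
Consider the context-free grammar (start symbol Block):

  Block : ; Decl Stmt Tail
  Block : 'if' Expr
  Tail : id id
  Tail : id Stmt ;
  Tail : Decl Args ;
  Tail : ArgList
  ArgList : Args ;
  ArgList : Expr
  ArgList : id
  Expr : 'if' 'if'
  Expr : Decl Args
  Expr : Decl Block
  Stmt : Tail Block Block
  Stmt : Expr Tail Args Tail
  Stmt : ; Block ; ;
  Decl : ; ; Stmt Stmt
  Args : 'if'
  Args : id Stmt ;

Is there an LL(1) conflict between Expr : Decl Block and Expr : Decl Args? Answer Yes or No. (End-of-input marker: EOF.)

Yes

FIRST(Decl Block) = { ; } and FIRST(Decl Args) = { ; }.
Both contain ;, so the two alternatives are not disjoint — LL(1) conflict.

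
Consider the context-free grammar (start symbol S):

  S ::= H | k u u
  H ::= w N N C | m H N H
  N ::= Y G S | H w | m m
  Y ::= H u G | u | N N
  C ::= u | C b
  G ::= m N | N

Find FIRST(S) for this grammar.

From S ::= H: add FIRST(H) = { m, w }.
S ::= k u u contributes {k}.
Union: FIRST(S) = { k, m, w }.

{ k, m, w }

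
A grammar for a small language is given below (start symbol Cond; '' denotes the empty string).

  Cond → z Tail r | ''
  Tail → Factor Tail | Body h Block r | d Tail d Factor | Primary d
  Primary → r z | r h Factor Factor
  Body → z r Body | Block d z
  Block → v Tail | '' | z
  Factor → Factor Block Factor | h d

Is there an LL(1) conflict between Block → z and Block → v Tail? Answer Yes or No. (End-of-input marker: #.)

FIRST(z) = { z } and FIRST(v Tail) = { v }.
The FIRST sets are disjoint and neither alternative is nullable — no conflict.

No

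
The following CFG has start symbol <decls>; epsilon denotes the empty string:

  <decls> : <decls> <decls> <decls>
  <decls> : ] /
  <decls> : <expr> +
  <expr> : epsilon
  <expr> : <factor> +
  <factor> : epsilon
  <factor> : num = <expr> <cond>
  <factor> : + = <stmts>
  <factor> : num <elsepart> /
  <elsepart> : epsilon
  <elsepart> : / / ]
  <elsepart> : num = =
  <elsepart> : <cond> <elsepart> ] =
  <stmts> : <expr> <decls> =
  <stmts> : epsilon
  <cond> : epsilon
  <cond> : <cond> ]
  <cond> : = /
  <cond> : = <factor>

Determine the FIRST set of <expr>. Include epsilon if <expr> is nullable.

<expr> : epsilon contributes epsilon.
From <expr> : <factor> +: <factor> nullable, take FIRST(<factor>) ∪ {+} = { +, num }.
Union: FIRST(<expr>) = { +, num, epsilon }.

{ +, num, epsilon }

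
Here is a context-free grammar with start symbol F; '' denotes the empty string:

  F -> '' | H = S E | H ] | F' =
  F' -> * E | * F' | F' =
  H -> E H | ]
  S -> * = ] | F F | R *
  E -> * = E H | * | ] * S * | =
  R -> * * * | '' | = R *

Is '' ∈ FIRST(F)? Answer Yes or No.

Yes

F has an ''-production, so F ⇒ ''.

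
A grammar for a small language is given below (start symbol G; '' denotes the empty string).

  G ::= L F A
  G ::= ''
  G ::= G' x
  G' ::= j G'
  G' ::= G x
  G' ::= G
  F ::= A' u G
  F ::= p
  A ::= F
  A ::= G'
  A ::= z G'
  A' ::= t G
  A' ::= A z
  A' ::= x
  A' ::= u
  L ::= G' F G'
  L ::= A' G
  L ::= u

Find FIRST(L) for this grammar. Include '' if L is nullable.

From L ::= G' F G': G' nullable, take FIRST(G') ∪ FIRST(F) = { j, p, t, u, x, z }.
From L ::= A' G: add FIRST(A') = { j, p, t, u, x, z }.
L ::= u contributes {u}.
Union: FIRST(L) = { j, p, t, u, x, z }.

{ j, p, t, u, x, z }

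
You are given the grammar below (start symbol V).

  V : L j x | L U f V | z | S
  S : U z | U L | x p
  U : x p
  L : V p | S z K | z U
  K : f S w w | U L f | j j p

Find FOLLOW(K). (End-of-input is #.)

{ #, f, j, p, w, x, z }

In L : S z K: K is at the end, add FOLLOW(L) = { #, f, j, p, w, x, z }.
Union: FOLLOW(K) = { #, f, j, p, w, x, z }.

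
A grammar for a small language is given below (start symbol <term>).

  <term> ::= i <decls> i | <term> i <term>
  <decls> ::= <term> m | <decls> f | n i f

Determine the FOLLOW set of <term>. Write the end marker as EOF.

{ EOF, i, m }

<term> is the start symbol, so EOF ∈ FOLLOW(<term>).
In <term> ::= <term> i <term>: add FIRST(i <term>) = { i }.
In <term> ::= <term> i <term>: <term> is at the end, add FOLLOW(<term>) = { EOF, i, m }.
In <decls> ::= <term> m: add FIRST(m) = { m }.
Union: FOLLOW(<term>) = { EOF, i, m }.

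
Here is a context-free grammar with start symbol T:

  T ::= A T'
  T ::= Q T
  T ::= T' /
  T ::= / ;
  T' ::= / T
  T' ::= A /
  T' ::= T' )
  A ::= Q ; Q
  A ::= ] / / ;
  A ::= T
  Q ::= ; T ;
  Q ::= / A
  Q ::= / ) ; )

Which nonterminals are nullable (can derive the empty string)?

{ } (none)

No nonterminal has an empty production or an RHS whose symbols are all nullable.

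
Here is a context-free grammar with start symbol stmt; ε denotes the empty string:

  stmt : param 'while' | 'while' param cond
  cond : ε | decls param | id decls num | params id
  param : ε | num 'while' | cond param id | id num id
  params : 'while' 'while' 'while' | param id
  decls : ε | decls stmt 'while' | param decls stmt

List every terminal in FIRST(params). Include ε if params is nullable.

{ 'while', id, num }

params : 'while' 'while' 'while' contributes {'while'}.
From params : param id: param nullable, take FIRST(param) ∪ {id} = { 'while', id, num }.
Union: FIRST(params) = { 'while', id, num }.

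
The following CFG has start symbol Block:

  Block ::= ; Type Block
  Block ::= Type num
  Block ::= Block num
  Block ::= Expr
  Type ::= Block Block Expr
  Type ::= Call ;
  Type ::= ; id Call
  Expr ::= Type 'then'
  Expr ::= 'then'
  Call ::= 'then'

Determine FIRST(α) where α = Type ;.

Add FIRST(Type) = { 'then', ; }; Type is not nullable, stop.

{ 'then', ; }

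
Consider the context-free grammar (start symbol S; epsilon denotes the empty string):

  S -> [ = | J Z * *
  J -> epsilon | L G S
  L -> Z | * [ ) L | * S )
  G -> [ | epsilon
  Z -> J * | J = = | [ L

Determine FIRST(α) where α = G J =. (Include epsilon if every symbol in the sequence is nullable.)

Add FIRST(G)\{epsilon} = { [ }; G is nullable, continue.
Add FIRST(J)\{epsilon} = { *, =, [ }; J is nullable, continue.
= is a terminal; add {=} and stop.

{ *, =, [ }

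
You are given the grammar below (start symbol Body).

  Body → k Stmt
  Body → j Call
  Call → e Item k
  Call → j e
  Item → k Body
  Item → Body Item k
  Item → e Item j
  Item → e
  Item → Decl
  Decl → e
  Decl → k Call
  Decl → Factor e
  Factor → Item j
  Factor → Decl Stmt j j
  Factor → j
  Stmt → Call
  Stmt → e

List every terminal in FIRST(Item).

{ e, j, k }

Item → k Body contributes {k}.
From Item → Body Item k: add FIRST(Body) = { j, k }.
Item → e Item j contributes {e}.
Item → e contributes {e}.
From Item → Decl: add FIRST(Decl) = { e, j, k }.
Union: FIRST(Item) = { e, j, k }.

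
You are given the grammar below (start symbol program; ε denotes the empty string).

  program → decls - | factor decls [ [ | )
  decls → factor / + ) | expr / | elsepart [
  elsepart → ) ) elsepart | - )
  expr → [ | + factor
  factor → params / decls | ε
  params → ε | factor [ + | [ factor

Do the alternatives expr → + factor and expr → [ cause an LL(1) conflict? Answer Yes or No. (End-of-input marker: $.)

No

FIRST(+ factor) = { + } and FIRST([) = { [ }.
The FIRST sets are disjoint and neither alternative is nullable — no conflict.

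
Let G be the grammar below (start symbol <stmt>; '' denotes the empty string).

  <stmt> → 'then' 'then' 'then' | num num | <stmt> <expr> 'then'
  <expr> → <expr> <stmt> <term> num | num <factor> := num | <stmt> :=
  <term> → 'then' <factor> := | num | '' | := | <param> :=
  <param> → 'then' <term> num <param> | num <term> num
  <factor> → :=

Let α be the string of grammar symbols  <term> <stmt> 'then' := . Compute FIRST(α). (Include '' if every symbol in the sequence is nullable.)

{ 'then', :=, num }

Add FIRST(<term>)\{''} = { 'then', :=, num }; <term> is nullable, continue.
Add FIRST(<stmt>) = { 'then', num }; <stmt> is not nullable, stop.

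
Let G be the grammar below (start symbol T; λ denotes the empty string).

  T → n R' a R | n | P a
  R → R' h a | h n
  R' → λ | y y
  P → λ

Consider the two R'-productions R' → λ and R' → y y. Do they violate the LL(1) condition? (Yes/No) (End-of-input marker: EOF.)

FIRST(λ) = { λ } and FIRST(y y) = { y }.
The first is nullable but FOLLOW(R') = { a, h } is disjoint from FIRST of the second.

No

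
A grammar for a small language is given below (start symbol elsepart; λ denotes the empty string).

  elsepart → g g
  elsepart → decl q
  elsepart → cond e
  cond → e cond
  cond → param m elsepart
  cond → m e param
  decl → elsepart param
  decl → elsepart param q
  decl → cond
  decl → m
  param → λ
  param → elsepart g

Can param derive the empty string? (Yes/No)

Yes

param has an λ-production, so param ⇒ λ.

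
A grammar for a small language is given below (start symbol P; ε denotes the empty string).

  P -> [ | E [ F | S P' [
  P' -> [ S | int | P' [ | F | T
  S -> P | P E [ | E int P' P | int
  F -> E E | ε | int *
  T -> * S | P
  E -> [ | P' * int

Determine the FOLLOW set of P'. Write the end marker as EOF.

In P -> S P' [: add FIRST([) = { [ }.
In P' -> P' [: add FIRST([) = { [ }.
In S -> E int P' P: add FIRST(P) = { *, [, int }.
In E -> P' * int: add FIRST(* int) = { * }.
Union: FOLLOW(P') = { *, [, int }.

{ *, [, int }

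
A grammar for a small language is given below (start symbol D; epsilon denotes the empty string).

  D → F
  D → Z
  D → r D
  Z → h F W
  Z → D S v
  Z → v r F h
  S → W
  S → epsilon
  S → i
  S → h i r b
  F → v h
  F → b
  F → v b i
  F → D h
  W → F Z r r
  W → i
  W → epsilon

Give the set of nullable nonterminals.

Directly nullable (have an epsilon-production): S, W.
No other nonterminal has a production whose RHS symbols are all nullable.

{ S, W }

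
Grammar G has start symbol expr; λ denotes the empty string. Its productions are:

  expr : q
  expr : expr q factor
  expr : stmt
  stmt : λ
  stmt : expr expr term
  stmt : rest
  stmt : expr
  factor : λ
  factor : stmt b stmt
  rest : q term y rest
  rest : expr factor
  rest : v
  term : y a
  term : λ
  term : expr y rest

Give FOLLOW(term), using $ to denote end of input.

{ $, b, q, v, y }

In stmt : expr expr term: term is at the end, add FOLLOW(stmt) = { $, b, q, v, y }.
In rest : q term y rest: add FIRST(y rest) = { y }.
Union: FOLLOW(term) = { $, b, q, v, y }.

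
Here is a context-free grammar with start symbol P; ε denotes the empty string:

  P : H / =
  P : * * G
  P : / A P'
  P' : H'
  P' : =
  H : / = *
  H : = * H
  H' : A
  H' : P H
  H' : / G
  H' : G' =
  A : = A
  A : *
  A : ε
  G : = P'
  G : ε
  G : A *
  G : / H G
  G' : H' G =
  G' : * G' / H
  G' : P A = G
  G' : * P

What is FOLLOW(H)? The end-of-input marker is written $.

In P : H / =: add FIRST(/ =) = { / }.
In H : = * H: H is at the end, add FOLLOW(H) = { $, *, /, = }.
In H' : P H: H is at the end, add FOLLOW(H') = { $, *, /, = }.
In G : / H G: add FIRST(G)\{ε} = { *, /, = }.
  Since G is nullable, also add FOLLOW(G) = { $, *, /, = }.
In G' : * G' / H: H is at the end, add FOLLOW(G') = { /, = }.
Union: FOLLOW(H) = { $, *, /, = }.

{ $, *, /, = }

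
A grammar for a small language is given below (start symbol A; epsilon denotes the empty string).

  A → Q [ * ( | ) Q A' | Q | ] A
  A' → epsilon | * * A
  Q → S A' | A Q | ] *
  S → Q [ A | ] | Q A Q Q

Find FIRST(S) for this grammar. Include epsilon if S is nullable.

{ ), ] }

From S → Q [ A: add FIRST(Q) = { ), ] }.
S → ] contributes {]}.
From S → Q A Q Q: add FIRST(Q) = { ), ] }.
Union: FIRST(S) = { ), ] }.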